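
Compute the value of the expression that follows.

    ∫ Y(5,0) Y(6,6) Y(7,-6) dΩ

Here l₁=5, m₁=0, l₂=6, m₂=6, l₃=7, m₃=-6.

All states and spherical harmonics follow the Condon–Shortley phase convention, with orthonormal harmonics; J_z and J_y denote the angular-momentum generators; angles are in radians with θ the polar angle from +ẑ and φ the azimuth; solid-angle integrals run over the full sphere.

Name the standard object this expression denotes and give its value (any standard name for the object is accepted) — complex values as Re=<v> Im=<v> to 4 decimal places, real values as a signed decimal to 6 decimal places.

Gaunt coefficient, +0.168277

This is a Gaunt coefficient — the integral of a triple product of spherical harmonics over the sphere.
Rules hold: Σm=0, L=18 even, 1≤7≤11.
N = 11·13·15 = 2145
Δ = 4!·6!·8!/19! = 1/174594420
Racah Σ t=0..4: t=0:+1/4147200 t=1:−1/207360 t=2:+1/82944 t=3:−1/207360 t=4:+1/4147200 = 1/345600
⇒ 3j(5 6 7; 0 0 0)² = 420/46189, sgn -1
Racah Σ t=4..4: t=4:+1/116121600 = 1/116121600
⇒ 3j(5 6 7; 0 6 -6)² = 165/9044, sgn -1
4πI² = N·(3j₀)²·(3jₘ)² = 37125/104329
I = +1·√(0.355845/4π) = 0.16827739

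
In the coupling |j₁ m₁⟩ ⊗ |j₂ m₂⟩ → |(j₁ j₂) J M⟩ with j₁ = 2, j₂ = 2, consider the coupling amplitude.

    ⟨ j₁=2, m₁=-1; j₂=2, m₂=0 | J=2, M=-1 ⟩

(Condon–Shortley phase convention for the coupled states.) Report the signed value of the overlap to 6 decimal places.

triangle: 2!*2!*2!/7! = 8/5040
(j±m)!: 1!*3!*2!*2!*1!*3! = 144
prefactor² = (2J+1)*Δ*N² = 8/7
  k=1: −1/(1!*1!*2!*1!*0!*1!) = -1/2
  k=2: +1/(2!*0!*1!*0!*1!*2!) = 1/4
Σ = -1/4  ⇒  CG² = 8/7*(-1/4)² = 1/14
CG = −√(1/14) = -0.267261

−√(1/14) = -0.267261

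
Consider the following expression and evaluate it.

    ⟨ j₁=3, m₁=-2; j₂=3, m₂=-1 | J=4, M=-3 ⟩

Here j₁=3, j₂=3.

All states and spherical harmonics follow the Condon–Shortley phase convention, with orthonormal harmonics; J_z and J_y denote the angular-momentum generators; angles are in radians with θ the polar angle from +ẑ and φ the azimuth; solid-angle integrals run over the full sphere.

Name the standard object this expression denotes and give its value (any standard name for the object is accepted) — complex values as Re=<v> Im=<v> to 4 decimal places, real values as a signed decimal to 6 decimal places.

This is a Clebsch–Gordan (vector-coupling) coefficient.
triangle: 2!·4!·4!/11! = 1152/39916800
(j±m)!: 1!·5!·2!·4!·1!·7! = 29030400
prefactor² = (2J+1)·Δ·N² = 82944/11
  k=1: −1/(1!·1!·4!·1!·0!·3!) = -1/144
  k=2: +1/(2!·0!·3!·0!·1!·4!) = 1/288
Σ = -1/288  ⇒  CG² = 82944/11·(-1/288)² = 1/11
CG = −√(1/11) = -0.301511

Clebsch–Gordan coefficient, −√(1/11) ≈ -0.301511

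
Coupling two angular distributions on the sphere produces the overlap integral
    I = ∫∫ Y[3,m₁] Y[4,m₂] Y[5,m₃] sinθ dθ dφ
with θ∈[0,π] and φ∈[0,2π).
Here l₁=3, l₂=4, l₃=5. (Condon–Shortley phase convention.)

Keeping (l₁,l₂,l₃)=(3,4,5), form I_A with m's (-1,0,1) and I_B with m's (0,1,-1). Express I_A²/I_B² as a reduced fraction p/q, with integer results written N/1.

Same 3,4,5: normalisation and zero-m 3j drop out of the ratio.
A: Δ: 2! 4! 6! / 13! → 1/180180; sum: t=0:+1/2304 t=1:−1/216 t=2:+1/384 = -11/6912; 3j²(3 4 5; -1 0 1) = Δ·Π!·Σ² = 11/1638  (sign -1)
B: Δ: 2! 4! 6! / 13! → 1/180180; sum: t=0:+1/1440 t=1:−1/192 t=2:+1/432 = -19/8640; 3j²(3 4 5; 0 1 -1) = Δ·Π!·Σ² = 361/30030  (sign -1)
I_A²/I_B² = (11/1638)/(361/30030) = 605/1083

605/1083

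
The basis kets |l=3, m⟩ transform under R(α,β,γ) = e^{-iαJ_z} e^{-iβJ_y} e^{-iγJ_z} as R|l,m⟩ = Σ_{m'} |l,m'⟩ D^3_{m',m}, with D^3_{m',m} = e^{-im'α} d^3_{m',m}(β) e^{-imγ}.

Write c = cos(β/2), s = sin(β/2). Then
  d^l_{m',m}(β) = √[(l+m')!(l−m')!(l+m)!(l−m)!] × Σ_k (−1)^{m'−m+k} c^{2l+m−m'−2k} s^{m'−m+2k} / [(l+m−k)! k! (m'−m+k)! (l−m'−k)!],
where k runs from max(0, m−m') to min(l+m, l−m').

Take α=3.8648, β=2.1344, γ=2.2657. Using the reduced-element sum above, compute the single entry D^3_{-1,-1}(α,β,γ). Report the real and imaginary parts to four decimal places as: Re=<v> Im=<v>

Re=0.4962 Im=-0.0764

D^3_{-1,-1}(3.8648,2.1344,2.2657) = e^{-i·-1·3.8648}·d^3_{-1,-1}(2.1344)·e^{-i·-1·2.2657}. Compute d first:
With c≡cos(β/2)=0.482579 and s≡sin(β/2)=0.875853, N=[2·24·2·24]^{1/2}=48.000000
k∈{0,1,2} keeps every argument non-negative
  k=0: (−1)^0·48.0000/(48)·0.4826^6·0.8759^0 = +0.012630
  k=1: (−1)^1·48.0000/(6)·0.4826^4·0.8759^2 = -0.332831
  k=2: (−1)^2·48.0000/(8)·0.4826^2·0.8759^4 = +0.822264
d^3_{-1,-1}(2.1344) = +0.012630 -0.332831 +0.822264 = +0.502063
Attach z-rotation phases: D = e^{-i(-1)(3.8648)}·(+0.502063)·e^{-i(-1)(2.2657)} = +0.496223-0.076360i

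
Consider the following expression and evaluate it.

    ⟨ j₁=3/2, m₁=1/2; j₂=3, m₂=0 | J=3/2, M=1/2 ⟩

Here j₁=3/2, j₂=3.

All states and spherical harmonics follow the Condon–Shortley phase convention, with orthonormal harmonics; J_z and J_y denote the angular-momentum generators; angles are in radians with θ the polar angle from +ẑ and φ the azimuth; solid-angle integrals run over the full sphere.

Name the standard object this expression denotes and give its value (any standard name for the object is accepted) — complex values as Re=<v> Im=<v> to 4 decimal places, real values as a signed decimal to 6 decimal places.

This is a Clebsch–Gordan (vector-coupling) coefficient.
triangle: 3!*0!*3!/7! = 36/5040
(j±m)!: 2!*1!*3!*3!*2!*1! = 144
prefactor² = (2J+1)*Δ*N² = 144/35
  k=1: −1/(1!*2!*0!*2!*0!*1!) = -1/4
Σ = -1/4  ⇒  CG² = 144/35*(-1/4)² = 9/35
CG = −√(9/35) = -0.507093

Clebsch–Gordan coefficient, −√(9/35) ≈ -0.507093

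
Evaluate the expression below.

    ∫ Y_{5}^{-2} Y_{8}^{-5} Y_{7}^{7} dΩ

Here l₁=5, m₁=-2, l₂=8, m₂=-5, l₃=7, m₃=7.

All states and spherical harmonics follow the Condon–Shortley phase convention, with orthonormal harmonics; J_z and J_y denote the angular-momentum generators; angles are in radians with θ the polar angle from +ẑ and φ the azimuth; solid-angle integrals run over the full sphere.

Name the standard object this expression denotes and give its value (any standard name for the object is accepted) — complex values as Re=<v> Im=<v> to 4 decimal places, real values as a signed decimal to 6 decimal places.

This is a Gaunt coefficient — the integral of a triple product of spherical harmonics over the sphere.
Checks pass: Σm=0; 20 even; l₃=7∈[3,13].
(2·5+1)(2·8+1)(2·7+1) = 2805
Δ: 6! 4! 10! / 21! → 1/814773960
sum: t=1:−1/87091200 t=2:+1/4976640 t=3:−1/2073600 t=4:+1/4976640 t=5:−1/87091200 = -1/9676800
3j²(5 8 7; 0 0 0) = Δ·Π!·Σ² = 360/46189  (sign +1)
sum: t=3:−1/3135283200 = -1/3135283200
3j²(5 8 7; -2 -5 7) = Δ·Π!·Σ² = 143/11628  (sign -1)
combine: 4πI² = 2805·360/46189·143/11628 = 1650/6137
take √, sign -1: I = -0.14627125

Gaunt coefficient, -0.146271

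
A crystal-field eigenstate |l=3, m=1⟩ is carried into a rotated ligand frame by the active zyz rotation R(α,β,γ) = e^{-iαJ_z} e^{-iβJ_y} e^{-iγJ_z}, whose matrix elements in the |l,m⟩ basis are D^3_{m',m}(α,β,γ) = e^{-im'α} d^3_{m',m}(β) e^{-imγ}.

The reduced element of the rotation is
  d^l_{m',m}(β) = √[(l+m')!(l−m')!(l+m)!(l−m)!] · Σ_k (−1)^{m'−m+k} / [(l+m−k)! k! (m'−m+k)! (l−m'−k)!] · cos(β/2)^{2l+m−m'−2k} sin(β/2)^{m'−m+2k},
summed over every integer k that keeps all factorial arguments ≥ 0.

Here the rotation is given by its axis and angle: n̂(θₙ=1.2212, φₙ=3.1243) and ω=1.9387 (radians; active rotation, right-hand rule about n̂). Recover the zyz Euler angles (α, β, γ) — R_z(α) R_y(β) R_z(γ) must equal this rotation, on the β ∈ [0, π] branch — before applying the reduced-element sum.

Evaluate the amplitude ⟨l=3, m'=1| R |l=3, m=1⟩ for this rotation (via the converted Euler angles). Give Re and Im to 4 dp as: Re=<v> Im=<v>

Re=0.0963 Im=-0.1280

Axis–angle → zyz. n̂ = (sinθₙcosφₙ, sinθₙsinφₙ, cosθₙ) = (-0.939371, +0.016246, +0.342519), ω = 1.9387.
R = I cosω + sinω [n̂]ₓ + (1−cosω) n̂n̂ᵀ gives
  R = [+0.840127, -0.340348, -0.422315; +0.298849, -0.359301, +0.884077; -0.452632, -0.868945, -0.200146]
β = atan2(√(R₁₃²+R₂₃²), R₃₃) = 1.772303; α = atan2(R₂₃, R₁₃) mod 2π = 2.016437; γ = atan2(R₃₂, −R₃₁) mod 2π = 5.192615
D^3_{1,1}(2.0164,1.7723,5.1926) = e^{-i·1·2.0164}·d^3_{1,1}(1.7723)·e^{-i·1·5.1926}. Compute d first:
c=cos(1.772303/2)=0.632398, s=sin(1.772303/2)=0.774644; N=√[24·2·24·2]=48.000000
k: max(0,(1)−(1))=0 … min(3+(1),3−(1))=2
  k=0: (−1)^0·48.0000/(48)·0.6324^6·0.7746^0 = +0.063965
  k=1: (−1)^1·48.0000/(6)·0.6324^4·0.7746^2 = -0.767813
  k=2: (−1)^2·48.0000/(8)·0.6324^2·0.7746^4 = +0.864053
d^3_{1,1}(1.7723) = +0.063965 -0.767813 +0.864053 = +0.160205
D = (-0.431036-0.902335i)·(+0.160205)·(+0.461980+0.886891i) = +0.096306-0.128026i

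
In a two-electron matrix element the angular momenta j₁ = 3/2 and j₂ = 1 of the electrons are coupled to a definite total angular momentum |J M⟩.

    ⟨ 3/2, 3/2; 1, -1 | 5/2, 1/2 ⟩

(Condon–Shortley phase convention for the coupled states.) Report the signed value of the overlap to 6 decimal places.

+0.316228  (= +√(1/10))

j₁+j₂−J=0  J+j₁−j₂=3  J−j₁+j₂=2  j₁+j₂+J+1=6
(j₁±m₁, j₂±m₂, J±M) = (3,0,0,2,3,2)
P² = 72/5
sum k=0..0:
  [0] +1/12 = 1/12
S = 1/12
C² = P²·S² = 1/10 ; C = +0.316228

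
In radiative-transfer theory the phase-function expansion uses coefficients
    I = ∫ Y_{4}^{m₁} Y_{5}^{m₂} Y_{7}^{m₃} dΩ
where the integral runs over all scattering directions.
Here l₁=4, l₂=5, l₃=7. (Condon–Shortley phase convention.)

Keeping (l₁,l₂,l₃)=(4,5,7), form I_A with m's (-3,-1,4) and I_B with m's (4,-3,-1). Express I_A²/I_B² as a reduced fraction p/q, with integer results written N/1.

Same 4,5,7: normalisation and zero-m 3j drop out of the ratio.
A: Δ: 2! 6! 8! / 17! → 1/6126120; sum: t=1:−1/518400 t=2:+1/345600 = 1/1036800; 3j²(4 5 7; -3 -1 4) = Δ·Π!·Σ² = 7/2210  (sign -1)
B: Δ: 2! 6! 8! / 17! → 1/6126120; sum: t=0:+1/2073600 = 1/2073600; 3j²(4 5 7; 4 -3 -1) = Δ·Π!·Σ² = 392/109395  (sign +1)
I_A²/I_B² = (7/2210)/(392/109395) = 99/112

99/112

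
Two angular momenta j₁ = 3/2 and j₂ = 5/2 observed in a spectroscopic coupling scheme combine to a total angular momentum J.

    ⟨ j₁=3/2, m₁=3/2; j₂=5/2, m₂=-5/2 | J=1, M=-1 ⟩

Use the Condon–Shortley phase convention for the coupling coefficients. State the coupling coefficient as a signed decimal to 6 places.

√[3·3!0!2!/6! · 3!0!0!5!0!2!] = √(72)
  +(−1)^0/∏(0,3,0,0,0,2)! = 1/12  (running 1/12)
⟨..|..⟩ = √(72)·(1/12) = +0.707107

+√(1/2) ≈ +0.707107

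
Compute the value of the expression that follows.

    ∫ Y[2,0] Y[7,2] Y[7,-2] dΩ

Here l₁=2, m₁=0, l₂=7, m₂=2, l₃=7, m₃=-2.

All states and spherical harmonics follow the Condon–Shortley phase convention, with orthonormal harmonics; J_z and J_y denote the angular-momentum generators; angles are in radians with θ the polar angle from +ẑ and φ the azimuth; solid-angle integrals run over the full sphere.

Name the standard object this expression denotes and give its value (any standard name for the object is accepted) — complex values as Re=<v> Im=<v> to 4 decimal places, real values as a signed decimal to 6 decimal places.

Gaunt coefficient, +0.125586

This is a Gaunt coefficient — the integral of a triple product of spherical harmonics over the sphere.
Checks pass: Σm=0; 16 even; l₃=7∈[5,9].
(2·2+1)(2·7+1)(2·7+1) = 1125
Δ: 2! 2! 12! / 17! → 1/185640
sum: t=0:+1/2419200 t=1:−1/518400 t=2:+1/2419200 = -1/907200
3j²(2 7 7; 0 0 0) = Δ·Π!·Σ² = 56/3315  (sign +1)
sum: t=0:+1/8709120 t=1:−1/967680 t=2:+1/2419200 = -11/21772800
3j²(2 7 7; 0 2 -2) = Δ·Π!·Σ² = 242/23205  (sign +1)
combine: 4πI² = 1125·56/3315·242/23205 = 9680/48841
take √, sign +1: I = 0.12558578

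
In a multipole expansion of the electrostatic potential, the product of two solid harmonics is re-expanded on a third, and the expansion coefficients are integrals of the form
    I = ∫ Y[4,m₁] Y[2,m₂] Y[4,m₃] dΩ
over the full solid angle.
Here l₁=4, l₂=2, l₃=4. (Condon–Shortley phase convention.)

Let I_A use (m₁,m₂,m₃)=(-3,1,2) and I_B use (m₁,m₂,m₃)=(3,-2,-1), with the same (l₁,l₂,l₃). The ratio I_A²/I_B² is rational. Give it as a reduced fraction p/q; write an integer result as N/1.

l's match ⇒ only the (l;m) 3-j factors differ between A and B.
A: triangle coeff Δ(4,2,4) = 1/13860; Σ_t [1,2]: t=1:−1/1440 t=2:+1/240 = 1/288; (3j)²=5/132 [(4 2 4; -3 1 2)], sign=+1
B: triangle coeff Δ(4,2,4) = 1/13860; Σ_t [0,0]: t=0:+1/480 = 1/480; (3j)²=3/110 [(4 2 4; 3 -2 -1)], sign=-1
I_A²/I_B² = (5/132)/(3/110) = 25/18

25/18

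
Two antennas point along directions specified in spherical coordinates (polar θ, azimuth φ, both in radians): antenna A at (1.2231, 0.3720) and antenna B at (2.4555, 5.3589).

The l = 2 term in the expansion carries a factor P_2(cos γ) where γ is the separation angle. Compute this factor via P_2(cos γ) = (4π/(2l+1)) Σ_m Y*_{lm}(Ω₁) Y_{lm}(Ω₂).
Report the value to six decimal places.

-0.484339

Summing Y*_{l m}(θ₁,φ₁)·Y_{l m}(θ₂,φ₂) over m ∈ [−2, 2]; prefactor 4π/(2·2+1) = 2.513274:
  [-2]  conj(Y_{2,-2})(Ω₁) = +0.251211+0.231228i ; Y_{2,-2}(Ω₂) = -0.042512+0.149087i ; Δ = -0.045152+0.027622i
  [-1]  conj(Y_{2,-1})(Ω₁) = +0.230554+0.089954i ; Y_{2,-1}(Ω₂) = -0.228119-0.302259i ; Δ = -0.025404-0.090207i
  [+0]  conj(Y_{2,0})(Ω₁) = -0.205542-0.000000i ; Y_{2,0}(Ω₂) = +0.251040+0.000000i ; Δ = -0.051599-0.000000i
  [+1]  conj(Y_{2,1})(Ω₁) = -0.230554+0.089954i ; Y_{2,1}(Ω₂) = +0.228119-0.302259i ; Δ = -0.025404+0.090207i
  [+2]  conj(Y_{2,2})(Ω₁) = +0.251211-0.231228i ; Y_{2,2}(Ω₂) = -0.042512-0.149087i ; Δ = -0.045152-0.027622i
Σ over m = -0.192712-0.000000i; ×(4π/5) → -0.484339-0.000000i. Real part: -0.484339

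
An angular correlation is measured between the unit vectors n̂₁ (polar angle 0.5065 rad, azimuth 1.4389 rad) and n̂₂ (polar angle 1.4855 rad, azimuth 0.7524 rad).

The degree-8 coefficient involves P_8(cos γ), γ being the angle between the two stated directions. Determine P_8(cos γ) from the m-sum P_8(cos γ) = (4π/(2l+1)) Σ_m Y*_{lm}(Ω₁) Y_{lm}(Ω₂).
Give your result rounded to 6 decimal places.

Addition theorem: P_8(cos γ) = (4π/17) Σ_m Y*_{lm}(Ω₁) Y_{lm}(Ω₂), m = −8…8:
  term(m=-8) = +0.000556-0.000563i   from Y*(Ω₁)=+0.000780-0.001376i, Y(Ω₂)=+0.483285+0.130629i
  term(m=-7) = +0.000181-0.001943i   from Y*(Ω₁)=-0.009092-0.006877i, Y(Ω₂)=+0.090139+0.145575i
  term(m=-6) = +0.009427+0.013977i   from Y*(Ω₁)=-0.036106+0.036540i, Y(Ω₂)=+0.064554-0.321774i
  term(m=-5) = +0.030487+0.009128i   from Y*(Ω₁)=+0.099147+0.127887i, Y(Ω₂)=+0.160018-0.114336i
  term(m=-4) = -0.089814+0.037507i   from Y*(Ω₁)=+0.309603-0.180399i, Y(Ω₂)=-0.269264-0.035749i
  term(m=-3) = -0.050207+0.094423i   from Y*(Ω₁)=-0.199057-0.476531i, Y(Ω₂)=-0.131236-0.160179i
  term(m=-2) = -0.016713-0.083392i   from Y*(Ω₁)=-0.333897+0.090181i, Y(Ω₂)=-0.016217+0.245374i
  term(m=-1) = +0.033216+0.027219i   from Y*(Ω₁)=-0.026751-0.201640i, Y(Ω₂)=-0.154131+0.144281i
  term(m=+0) = -0.101824-0.000000i   from Y*(Ω₁)=-0.427444-0.000000i, Y(Ω₂)=+0.238215+0.000000i
  term(m=+1) = +0.033216-0.027219i   from Y*(Ω₁)=+0.026751-0.201640i, Y(Ω₂)=+0.154131+0.144281i
  term(m=+2) = -0.016713+0.083392i   from Y*(Ω₁)=-0.333897-0.090181i, Y(Ω₂)=-0.016217-0.245374i
  term(m=+3) = -0.050207-0.094423i   from Y*(Ω₁)=+0.199057-0.476531i, Y(Ω₂)=+0.131236-0.160179i
  term(m=+4) = -0.089814-0.037507i   from Y*(Ω₁)=+0.309603+0.180399i, Y(Ω₂)=-0.269264+0.035749i
  term(m=+5) = +0.030487-0.009128i   from Y*(Ω₁)=-0.099147+0.127887i, Y(Ω₂)=-0.160018-0.114336i
  term(m=+6) = +0.009427-0.013977i   from Y*(Ω₁)=-0.036106-0.036540i, Y(Ω₂)=+0.064554+0.321774i
  term(m=+7) = +0.000181+0.001943i   from Y*(Ω₁)=+0.009092-0.006877i, Y(Ω₂)=-0.090139+0.145575i
  term(m=+8) = +0.000556+0.000563i   from Y*(Ω₁)=+0.000780+0.001376i, Y(Ω₂)=+0.483285-0.130629i
Σ over m = -0.267555-0.000000i; ×(4π/17) → -0.197776-0.000000i. Real part: -0.197776

-0.197776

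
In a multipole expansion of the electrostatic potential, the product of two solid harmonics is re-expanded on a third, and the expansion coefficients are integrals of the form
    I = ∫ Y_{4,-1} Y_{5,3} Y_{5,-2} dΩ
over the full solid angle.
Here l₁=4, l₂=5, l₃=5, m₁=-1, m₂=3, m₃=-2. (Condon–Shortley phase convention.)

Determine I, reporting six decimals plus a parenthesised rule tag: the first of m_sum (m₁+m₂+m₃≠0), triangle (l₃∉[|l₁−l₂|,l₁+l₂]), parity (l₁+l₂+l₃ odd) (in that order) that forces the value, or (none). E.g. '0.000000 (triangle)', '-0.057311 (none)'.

-0.118854 (none)

Checks pass: Σm=0; 14 even; l₃=5∈[1,9].
(2·4+1)(2·5+1)(2·5+1) = 1089
Δ: 4! 4! 6! / 15! → 1/3153150
sum: t=0:+1/69120 t=1:−1/1728 t=2:+1/576 t=3:−1/1728 t=4:+1/69120 = 7/11520
3j²(4 5 5; 0 0 0) = Δ·Π!·Σ² = 2/143  (sign -1)
sum: t=2:+1/17280 t=3:−1/2880 t=4:+1/6912 = -1/6912
3j²(4 5 5; -1 3 -2) = Δ·Π!·Σ² = 5/429  (sign +1)
combine: 4πI² = 1089·2/143·5/429 = 30/169
take √, sign -1: I = -0.11885360
No selection rule forces the value: the integral is nonzero (none).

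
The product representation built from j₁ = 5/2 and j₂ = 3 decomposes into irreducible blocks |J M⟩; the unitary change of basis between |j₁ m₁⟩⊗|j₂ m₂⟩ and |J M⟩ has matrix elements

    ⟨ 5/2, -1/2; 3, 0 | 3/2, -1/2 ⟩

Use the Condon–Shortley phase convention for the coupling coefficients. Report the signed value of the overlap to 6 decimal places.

+0.338062

triangle: 4!×1!×2!/8! = 48/40320
(j±m)!: 2!×3!×3!×3!×1!×2! = 864
prefactor² = (2J+1)×Δ×N² = 144/35
  k=2: +1/(2!×2!×1!×1!×0!×1!) = 1/4
  k=3: −1/(3!×1!×0!×0!×1!×2!) = -1/12
Σ = 1/6  ⇒  CG² = 144/35×(1/6)² = 4/35
CG = +√(4/35) = +0.338062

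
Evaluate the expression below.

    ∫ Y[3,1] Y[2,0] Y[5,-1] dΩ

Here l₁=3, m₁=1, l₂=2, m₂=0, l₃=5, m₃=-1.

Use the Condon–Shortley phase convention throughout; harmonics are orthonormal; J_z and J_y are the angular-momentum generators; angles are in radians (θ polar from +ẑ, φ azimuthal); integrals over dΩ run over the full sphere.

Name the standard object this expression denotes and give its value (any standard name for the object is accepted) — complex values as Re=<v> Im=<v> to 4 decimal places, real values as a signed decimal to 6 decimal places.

This is a Gaunt coefficient — the integral of a triple product of spherical harmonics over the sphere.
m-sum 0 ✓  L=10 even ✓  1≤5≤5 ✓
Π(2lᵢ+1) = 7×5×11 = 385
triangle coeff Δ(3,2,5) = 1/2310
Σ_t [0,0]: t=0:+1/144 = 1/144
(3j)²=10/231 [(3 2 5; 0 0 0)], sign=-1
Σ_t [0,0]: t=0:+1/192 = 1/192
(3j)²=3/77 [(3 2 5; 1 0 -1)], sign=+1
⇒ 4πI² = 50/77
I = (-1)√(50/77/(4π)) = -0.22731846

Gaunt coefficient, -0.227318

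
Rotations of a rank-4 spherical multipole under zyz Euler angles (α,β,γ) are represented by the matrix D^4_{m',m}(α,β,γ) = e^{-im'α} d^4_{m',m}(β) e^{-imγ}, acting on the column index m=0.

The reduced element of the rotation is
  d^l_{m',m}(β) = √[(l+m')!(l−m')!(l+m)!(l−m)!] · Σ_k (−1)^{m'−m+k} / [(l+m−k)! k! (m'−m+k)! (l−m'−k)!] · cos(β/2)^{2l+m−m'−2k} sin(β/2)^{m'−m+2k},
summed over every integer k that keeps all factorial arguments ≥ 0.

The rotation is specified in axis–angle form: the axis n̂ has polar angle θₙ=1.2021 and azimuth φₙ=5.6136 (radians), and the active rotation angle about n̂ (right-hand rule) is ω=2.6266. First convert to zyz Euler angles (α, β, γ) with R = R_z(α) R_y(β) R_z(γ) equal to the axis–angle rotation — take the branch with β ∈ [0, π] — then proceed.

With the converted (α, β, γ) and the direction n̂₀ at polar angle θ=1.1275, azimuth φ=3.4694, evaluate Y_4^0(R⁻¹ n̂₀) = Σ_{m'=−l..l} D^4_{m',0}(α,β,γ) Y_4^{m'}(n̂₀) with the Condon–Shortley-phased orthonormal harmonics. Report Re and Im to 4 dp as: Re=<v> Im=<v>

Axis–angle → zyz. n̂ = (sinθₙcosφₙ, sinθₙsinφₙ, cosθₙ) = (+0.731387, -0.578951, +0.360400), ω = 2.6266.
R = I cosω + sinω [n̂]ₓ + (1−cosω) n̂n̂ᵀ gives
  R = [+0.130177, -0.969461, +0.207845; -0.614447, -0.243402, -0.750474; +0.778145, -0.030015, -0.627367]
β = atan2(√(R₁₃²+R₂₃²), R₃₃) = 2.248964; α = atan2(R₂₃, R₁₃) mod 2π = 4.982569; γ = atan2(R₃₂, −R₃₁) mod 2π = 3.180147
Need the full column D^4_{m',0} for m'=−4..4 at α=4.9826, β=2.2490, γ=3.1801.
cos(β/2)=0.431644, sin(β/2)=0.902044
d^4_{-4,0}: single k=4 term ⇒ +0.192292;  D = +0.090511+0.169659i
d^4_{-3,0}: k∈[3..4] ⇒ +0.130129 -0.568302 = -0.438173;  D = +0.317526-0.301949i
d^4_{-2,0}: k∈[2..4] ⇒ +0.049926 -0.581437 +0.952224 = +0.420713;  D = -0.360771-0.216433i
d^4_{-1,0}: k∈[1..4] ⇒ +0.011262 -0.295105 +1.288788 -0.938070 = +0.066876;  D = +0.017849-0.064449i
d^4_{0,0}: k∈[0..4] ⇒ +0.001205 -0.084203 +0.827400 -1.605971 +0.438351 = -0.423218;  D = -0.423218+0.000000i
d^4_{1,0}: k∈[0..3] ⇒ -0.011262 +0.295105 -1.288788 +0.938070 = -0.066876;  D = -0.017849-0.064449i
d^4_{2,0}: k∈[0..2] ⇒ +0.049926 -0.581437 +0.952224 = +0.420713;  D = -0.360771+0.216433i
d^4_{3,0}: k∈[0..1] ⇒ -0.130129 +0.568302 = +0.438173;  D = -0.317526-0.301949i
d^4_{4,0}: single k=0 term ⇒ +0.192292;  D = +0.090511-0.169659i
Y_4^{m'}(θ=1.1275,φ=3.4694) and Σ D·Y over m':
  (+0.0905+0.1697i)·(+0.0756-0.2848i)  (+0.3175-0.3019i)·(-0.2193+0.3294i)  (-0.3608-0.2164i)·(+0.0623-0.0479i)  (+0.0178-0.0644i)·(+0.2971-0.1010i)  (-0.4232+0.0000i)·(-0.1412+0.0000i)  (-0.0178-0.0644i)·(-0.2971-0.1010i)  (-0.3608+0.2164i)·(+0.0623+0.0479i)  (-0.3175-0.3019i)·(+0.2193+0.3294i)  (+0.0905-0.1697i)·(+0.0756+0.2848i)
Y_4^0(R⁻¹ n̂) = +0.161657+0.000000i

Re=0.1617 Im=0.0000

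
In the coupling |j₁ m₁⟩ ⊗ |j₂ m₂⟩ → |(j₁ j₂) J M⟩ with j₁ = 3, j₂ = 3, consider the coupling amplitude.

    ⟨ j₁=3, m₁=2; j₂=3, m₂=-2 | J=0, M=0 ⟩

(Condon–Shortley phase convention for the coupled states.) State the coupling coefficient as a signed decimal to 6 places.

j₁+j₂−J=6  J+j₁−j₂=0  J−j₁+j₂=0  j₁+j₂+J+1=7
(j₁±m₁, j₂±m₂, J±M) = (5,1,1,5,0,0)
P² = 14400/7
sum k=1..1:
  [1] −1/120 = -1/120
S = -1/120
C² = P²·S² = 1/7 ; C = -0.377964

−√(1/7) ≈ -0.377964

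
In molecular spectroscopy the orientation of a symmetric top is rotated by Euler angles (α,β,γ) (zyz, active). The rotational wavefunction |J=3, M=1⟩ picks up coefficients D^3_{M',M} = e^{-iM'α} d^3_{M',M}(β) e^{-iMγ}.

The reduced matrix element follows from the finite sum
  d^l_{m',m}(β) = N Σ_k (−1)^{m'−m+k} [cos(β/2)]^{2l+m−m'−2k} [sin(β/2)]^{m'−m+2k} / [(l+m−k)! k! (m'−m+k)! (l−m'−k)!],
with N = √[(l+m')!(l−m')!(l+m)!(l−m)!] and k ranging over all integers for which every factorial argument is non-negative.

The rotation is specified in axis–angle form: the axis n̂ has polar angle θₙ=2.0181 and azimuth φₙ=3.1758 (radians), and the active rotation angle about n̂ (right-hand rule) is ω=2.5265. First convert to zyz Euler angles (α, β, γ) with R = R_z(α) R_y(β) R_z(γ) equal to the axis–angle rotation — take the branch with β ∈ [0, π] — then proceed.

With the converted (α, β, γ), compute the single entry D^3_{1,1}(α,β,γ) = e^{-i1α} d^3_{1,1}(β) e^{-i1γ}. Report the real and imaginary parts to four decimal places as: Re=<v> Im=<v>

Axis–angle → zyz. n̂ = (sinθₙcosφₙ, sinθₙsinφₙ, cosθₙ) = (-0.901089, -0.030836, -0.432536), ω = 2.5265.
R = I cosω + sinω [n̂]ₓ + (1−cosω) n̂n̂ᵀ gives
  R = [+0.658387, +0.300067, +0.690280; -0.199109, -0.814993, +0.544190; +0.725866, -0.495729, -0.476834]
β = atan2(√(R₁₃²+R₂₃²), R₃₃) = 2.067846; α = atan2(R₂₃, R₁₃) mod 2π = 0.667604; γ = atan2(R₃₂, −R₃₁) mod 2π = 3.740782
Split into d^3_{1,1}(β=2.0678) × two z-phases.
With c≡cos(β/2)=0.511452 and s≡sin(β/2)=0.859312, N=[24·2·24·2]^{1/2}=48.000000
k∈{0,1,2} keeps every argument non-negative
  k=0: (−1)^0·48.0000/(48)·0.5115^6·0.8593^0 = +0.017899
  k=1: (−1)^1·48.0000/(6)·0.5115^4·0.8593^2 = -0.404213
  k=2: (−1)^2·48.0000/(8)·0.5115^2·0.8593^4 = +0.855784
d^3_{1,1}(2.0678) = +0.017899 -0.404213 +0.855784 = +0.469470
Phases: e^{-i·(1)·0.6676}=+0.785307-0.619106i, e^{-i·(1)·3.7408}=-0.825793+0.563973i ⇒ D=-0.140532+0.447943i

Re=-0.1405 Im=0.4479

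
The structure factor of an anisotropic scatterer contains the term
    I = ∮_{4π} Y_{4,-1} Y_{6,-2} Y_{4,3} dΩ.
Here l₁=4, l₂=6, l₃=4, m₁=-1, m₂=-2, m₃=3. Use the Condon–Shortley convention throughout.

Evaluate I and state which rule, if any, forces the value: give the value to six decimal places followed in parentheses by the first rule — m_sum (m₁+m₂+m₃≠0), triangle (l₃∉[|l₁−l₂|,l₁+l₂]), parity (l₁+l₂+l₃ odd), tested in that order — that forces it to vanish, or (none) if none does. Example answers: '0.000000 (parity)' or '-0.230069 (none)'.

m-sum 0 ✓  L=14 even ✓  2≤4≤10 ✓
Π(2lᵢ+1) = 9×13×9 = 1053
triangle coeff Δ(4,6,4) = 1/1261260
Σ_t [2,4]: t=2:+1/4608 t=3:−1/1296 t=4:+1/4608 = -7/20736
(3j)²=20/1287 [(4 6 4; 0 0 0)], sign=-1
Σ_t [3,4]: t=3:−1/8640 t=4:+1/34560 = -1/11520
(3j)²=3/143 [(4 6 4; -1 -2 3)], sign=+1
⇒ 4πI² = 540/1573
I = (-1)√(540/1573/(4π)) = -0.16528277
No selection rule forces the value: the integral is nonzero (none).

-0.165283 (none)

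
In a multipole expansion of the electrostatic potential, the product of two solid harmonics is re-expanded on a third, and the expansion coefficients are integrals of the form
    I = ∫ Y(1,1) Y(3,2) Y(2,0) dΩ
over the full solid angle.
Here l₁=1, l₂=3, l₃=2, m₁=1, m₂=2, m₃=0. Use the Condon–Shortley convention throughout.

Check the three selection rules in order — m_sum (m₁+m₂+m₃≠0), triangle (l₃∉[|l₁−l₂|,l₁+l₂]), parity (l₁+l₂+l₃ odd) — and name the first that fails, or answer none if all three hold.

Σmᵢ = 3  ✗
l₃∈[|l₁−l₂|,l₁+l₂]=[2,4], have l₃=2
Σlᵢ = 6 ⇒ even

m_sum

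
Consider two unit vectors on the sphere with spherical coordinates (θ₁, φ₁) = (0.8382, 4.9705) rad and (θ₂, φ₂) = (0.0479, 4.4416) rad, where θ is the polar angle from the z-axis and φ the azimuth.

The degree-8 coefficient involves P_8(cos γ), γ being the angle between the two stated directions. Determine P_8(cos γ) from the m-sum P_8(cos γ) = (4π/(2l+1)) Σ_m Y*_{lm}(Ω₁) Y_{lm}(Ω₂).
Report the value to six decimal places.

Summing Y*_{l m}(θ₁,φ₁)·Y_{l m}(θ₂,φ₂) over m ∈ [−8, 8]; prefactor 4π/(2·8+1) = 0.739198:
  term(m=-8) = -0.00000 - 0.00000j   from Y*(Ω₁)=-0.02281 + 0.04235j, Y(Ω₂)=-0.00000 + 0.00000j
  term(m=-7) = -0.00000 - 0.00000j   from Y*(Ω₁)=-0.16828 - 0.04047j, Y(Ω₂)=0.00000 + 0.00000j
  term(m=-6) = -0.00000 - 0.00000j   from Y*(Ω₁)=-0.00803 - 0.36277j, Y(Ω₂)=0.00000 - 0.00000j
  term(m=-5) = -0.00000 + 0.00000j   from Y*(Ω₁)=0.44028 - 0.12672j, Y(Ω₂)=-0.00000 + 0.00000j
  term(m=-4) = -0.00001 + 0.00001j   from Y*(Ω₁)=0.12585 + 0.21073j, Y(Ω₂)=0.00003 + 0.00006j
  term(m=-3) = 0.00000 - 0.00030j   from Y*(Ω₁)=0.13878 - 0.14188j, Y(Ω₂)=0.00110 - 0.00105j
  term(m=-2) = -0.00420 - 0.00745j   from Y*(Ω₁)=0.31821 + 0.18060j, Y(Ω₂)=-0.02002 - 0.01205j
  term(m=-1) = 0.00707 + 0.00413j   from Y*(Ω₁)=0.00902 - 0.03418j, Y(Ω₂)=-0.06194 + 0.22313j
  term(m=+0) = 0.41082 + 0.00000j   from Y*(Ω₁)=0.36827 + 0.00000j, Y(Ω₂)=1.11556 + 0.00000j
  term(m=+1) = 0.00707 - 0.00413j   from Y*(Ω₁)=-0.00902 - 0.03418j, Y(Ω₂)=0.06194 + 0.22313j
  term(m=+2) = -0.00420 + 0.00745j   from Y*(Ω₁)=0.31821 - 0.18060j, Y(Ω₂)=-0.02002 + 0.01205j
  term(m=+3) = 0.00000 + 0.00030j   from Y*(Ω₁)=-0.13878 - 0.14188j, Y(Ω₂)=-0.00110 - 0.00105j
  term(m=+4) = -0.00001 - 0.00001j   from Y*(Ω₁)=0.12585 - 0.21073j, Y(Ω₂)=0.00003 - 0.00006j
  term(m=+5) = -0.00000 - 0.00000j   from Y*(Ω₁)=-0.44028 - 0.12672j, Y(Ω₂)=0.00000 + 0.00000j
  term(m=+6) = -0.00000 + 0.00000j   from Y*(Ω₁)=-0.00803 + 0.36277j, Y(Ω₂)=0.00000 + 0.00000j
  term(m=+7) = -0.00000 + 0.00000j   from Y*(Ω₁)=0.16828 - 0.04047j, Y(Ω₂)=-0.00000 + 0.00000j
  term(m=+8) = -0.00000 + 0.00000j   from Y*(Ω₁)=-0.02281 - 0.04235j, Y(Ω₂)=-0.00000 - 0.00000j
Accumulated sum 0.41655 - 0.00000j; after 4π/(2l+1) scaling, 0.30792 - 0.00000j ⇒ P_8 = 0.307916

0.307916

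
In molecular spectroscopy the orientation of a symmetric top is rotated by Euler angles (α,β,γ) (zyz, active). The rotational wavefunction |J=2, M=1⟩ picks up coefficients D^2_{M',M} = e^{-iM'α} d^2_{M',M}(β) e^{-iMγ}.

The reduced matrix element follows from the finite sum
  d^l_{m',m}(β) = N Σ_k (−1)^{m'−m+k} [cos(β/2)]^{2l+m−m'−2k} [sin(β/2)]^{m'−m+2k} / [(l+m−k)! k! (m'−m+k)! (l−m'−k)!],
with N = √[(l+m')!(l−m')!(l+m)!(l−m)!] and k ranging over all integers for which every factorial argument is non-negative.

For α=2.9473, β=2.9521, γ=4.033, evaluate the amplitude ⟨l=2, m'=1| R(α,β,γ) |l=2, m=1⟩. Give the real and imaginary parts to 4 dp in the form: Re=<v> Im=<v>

First d^2_{1,1}(β=2.9521), then the phase factors e^{-i(1)α} and e^{-i(1)γ}:
Half-angle: c=0.094605, s=0.995515. N=√(6·1·6·1)=6.000000
k: max(0,(1)−(1))=0 … min(2+(1),2−(1))=1
  k=0: (−1)^0·6.0000/(6)·0.0946^4·0.9955^0 = +0.000080
  k=1: (−1)^1·6.0000/(2)·0.0946^2·0.9955^2 = -0.026610
d^2_{1,1}(2.9521) = +0.000080 -0.026610 = -0.026530
Attach z-rotation phases: D = e^{-i(1)(2.9473)}·(-0.026530)·e^{-i(1)(4.0330)} = -0.020340+0.017032i

Re=-0.0203 Im=0.0170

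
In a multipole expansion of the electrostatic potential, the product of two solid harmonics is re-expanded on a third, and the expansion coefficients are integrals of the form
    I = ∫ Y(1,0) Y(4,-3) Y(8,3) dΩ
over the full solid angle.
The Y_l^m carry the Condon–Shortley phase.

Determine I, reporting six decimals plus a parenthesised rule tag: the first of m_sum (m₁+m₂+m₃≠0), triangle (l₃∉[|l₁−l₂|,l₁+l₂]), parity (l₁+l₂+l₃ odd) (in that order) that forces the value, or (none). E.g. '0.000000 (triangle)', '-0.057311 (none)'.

0.000000 (triangle)

triangle: need 3≤l₃≤5, have 8; I=0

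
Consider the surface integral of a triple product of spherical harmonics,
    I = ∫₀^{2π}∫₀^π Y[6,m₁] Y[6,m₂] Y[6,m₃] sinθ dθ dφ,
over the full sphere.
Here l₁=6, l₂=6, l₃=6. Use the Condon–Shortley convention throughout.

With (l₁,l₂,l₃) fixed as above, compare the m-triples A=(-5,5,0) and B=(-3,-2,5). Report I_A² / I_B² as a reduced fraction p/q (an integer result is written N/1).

275/28

l's match ⇒ only the (l;m) 3-j factors differ between A and B.
A: triangle coeff Δ(6,6,6) = 1/325909584; Σ_t [5,6]: t=5:−1/62208000 t=6:+1/10368000 = 1/12441600; (3j)²=275/16796 [(6 6 6; -5 5 0)], sign=+1
B: triangle coeff Δ(6,6,6) = 1/325909584; Σ_t [3,4]: t=3:−1/3110400 t=4:+1/4147200 = -1/12441600; (3j)²=7/4199 [(6 6 6; -3 -2 5)], sign=+1
I_A²/I_B² = (275/16796)/(7/4199) = 275/28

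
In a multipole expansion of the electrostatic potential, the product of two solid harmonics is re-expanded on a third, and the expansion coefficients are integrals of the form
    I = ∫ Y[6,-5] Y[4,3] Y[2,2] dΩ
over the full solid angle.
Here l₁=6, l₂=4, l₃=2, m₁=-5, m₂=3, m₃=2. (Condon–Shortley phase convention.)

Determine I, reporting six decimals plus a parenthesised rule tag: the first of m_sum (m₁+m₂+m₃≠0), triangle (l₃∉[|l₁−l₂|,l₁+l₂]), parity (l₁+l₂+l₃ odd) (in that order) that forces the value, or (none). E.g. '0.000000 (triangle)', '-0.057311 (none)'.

-0.288917 (none)

Rules hold: Σm=0, L=12 even, 2≤2≤10.
N = 13·9·5 = 585
Δ = 8!·4!·0!/13! = 1/6435
Racah Σ t=4..4: t=4:+1/2304 = 1/2304
⇒ 3j(6 4 2; 0 0 0)² = 5/143, sgn +1
Racah Σ t=7..7: t=7:−1/120960 = -1/120960
⇒ 3j(6 4 2; -5 3 2)² = 2/39, sgn -1
4πI² = N·(3j₀)²·(3jₘ)² = 150/143
I = -1·√(1.04895/4π) = -0.28891672
No selection rule forces the value: the integral is nonzero (none).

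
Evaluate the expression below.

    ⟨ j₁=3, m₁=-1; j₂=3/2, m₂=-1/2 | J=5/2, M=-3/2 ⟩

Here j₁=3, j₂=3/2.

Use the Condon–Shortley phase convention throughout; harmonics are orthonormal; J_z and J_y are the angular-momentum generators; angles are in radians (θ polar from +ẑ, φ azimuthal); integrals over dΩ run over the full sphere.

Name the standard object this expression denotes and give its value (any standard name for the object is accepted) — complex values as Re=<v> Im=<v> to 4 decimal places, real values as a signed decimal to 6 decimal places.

This is a Clebsch–Gordan (vector-coupling) coefficient.
j₁+j₂−J=2  J+j₁−j₂=4  J−j₁+j₂=1  j₁+j₂+J+1=8
(j₁±m₁, j₂±m₂, J±M) = (2,4,1,2,1,4)
P² = 576/35
sum k=0..1:
  [0] +1/48 = 1/48
  [1] −1/6 = -1/6
S = -7/48
C² = P²·S² = 7/20 ; C = -0.591608

Clebsch–Gordan coefficient, −√(7/20) ≈ -0.591608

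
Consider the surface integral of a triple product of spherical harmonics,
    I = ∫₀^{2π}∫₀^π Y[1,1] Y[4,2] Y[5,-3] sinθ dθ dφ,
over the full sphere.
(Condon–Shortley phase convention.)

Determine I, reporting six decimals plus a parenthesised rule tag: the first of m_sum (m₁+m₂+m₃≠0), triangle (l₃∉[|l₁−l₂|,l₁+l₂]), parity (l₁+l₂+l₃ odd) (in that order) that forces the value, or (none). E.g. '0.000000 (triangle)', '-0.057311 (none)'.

-0.259847 (none)

m-sum 0 ✓  L=10 even ✓  3≤5≤5 ✓
Π(2lᵢ+1) = 3×9×11 = 297
triangle coeff Δ(1,4,5) = 1/495
Σ_t [0,0]: t=0:+1/576 = 1/576
(3j)²=5/99 [(1 4 5; 0 0 0)], sign=-1
Σ_t [0,0]: t=0:+1/2880 = 1/2880
(3j)²=28/495 [(1 4 5; 1 2 -3)], sign=+1
⇒ 4πI² = 28/33
I = (-1)√(28/33/(4π)) = -0.25984664
No selection rule forces the value: the integral is nonzero (none).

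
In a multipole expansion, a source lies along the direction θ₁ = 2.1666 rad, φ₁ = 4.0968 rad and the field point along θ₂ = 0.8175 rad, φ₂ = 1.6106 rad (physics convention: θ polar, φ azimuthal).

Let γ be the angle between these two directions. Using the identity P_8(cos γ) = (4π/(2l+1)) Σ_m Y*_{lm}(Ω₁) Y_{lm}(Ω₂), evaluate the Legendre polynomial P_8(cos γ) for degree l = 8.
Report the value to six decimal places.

Addition theorem: P_8(cos γ) = (4π/17) Σ_m Y*_{lm}(Ω₁) Y_{lm}(Ω₂), m = −8…8:
  [-8]  conj(Y_{8,-8})(Ω₁) = (0.023926, 0.110989) ; Y_{8,-8}(Ω₂) = (0.039235, -0.012934) ; Δ = (0.002374, 0.004045)
  [-7]  conj(Y_{8,-7})(Ω₁) = (0.283214, 0.120833) ; Y_{8,-7}(Ω₂) = (0.042621, 0.148989) ; Δ = (-0.005932, 0.047346)
  [-6]  conj(Y_{8,-6})(Ω₁) = (0.383767, -0.236316) ; Y_{8,-6}(Ω₂) = (-0.331592, 0.080732) ; Δ = (-0.108176, 0.109343)
  [-5]  conj(Y_{8,-5})(Ω₁) = (0.019435, -0.304945) ; Y_{8,-5}(Ω₂) = (-0.091268, -0.452520) ; Δ = (-0.139767, 0.019037)
  [-4]  conj(Y_{8,-4})(Ω₁) = (0.091616, 0.073971) ; Y_{8,-4}(Ω₂) = (0.289906, -0.046551) ; Δ = (0.030003, 0.017180)
  [-3]  conj(Y_{8,-3})(Ω₁) = (0.353033, -0.099978) ; Y_{8,-3}(Ω₂) = (-0.017318, -0.144342) ; Δ = (-0.020545, -0.049226)
  [-2]  conj(Y_{8,-2})(Ω₁) = (0.023804, -0.067375) ; Y_{8,-2}(Ω₂) = (0.379437, -0.030270) ; Δ = (0.006993, -0.026285)
  [-1]  conj(Y_{8,-1})(Ω₁) = (0.192355, 0.271968) ; Y_{8,-1}(Ω₂) = (0.001174, 0.029472) ; Δ = (-0.007790, 0.005988)
  [+0]  conj(Y_{8,0})(Ω₁) = (0.123690, -0.000000) ; Y_{8,0}(Ω₂) = (0.368799, 0.000000) ; Δ = (0.045617, 0.000000)
  [+1]  conj(Y_{8,1})(Ω₁) = (-0.192355, 0.271968) ; Y_{8,1}(Ω₂) = (-0.001174, 0.029472) ; Δ = (-0.007790, -0.005988)
  [+2]  conj(Y_{8,2})(Ω₁) = (0.023804, 0.067375) ; Y_{8,2}(Ω₂) = (0.379437, 0.030270) ; Δ = (0.006993, 0.026285)
  [+3]  conj(Y_{8,3})(Ω₁) = (-0.353033, -0.099978) ; Y_{8,3}(Ω₂) = (0.017318, -0.144342) ; Δ = (-0.020545, 0.049226)
  [+4]  conj(Y_{8,4})(Ω₁) = (0.091616, -0.073971) ; Y_{8,4}(Ω₂) = (0.289906, 0.046551) ; Δ = (0.030003, -0.017180)
  [+5]  conj(Y_{8,5})(Ω₁) = (-0.019435, -0.304945) ; Y_{8,5}(Ω₂) = (0.091268, -0.452520) ; Δ = (-0.139767, -0.019037)
  [+6]  conj(Y_{8,6})(Ω₁) = (0.383767, 0.236316) ; Y_{8,6}(Ω₂) = (-0.331592, -0.080732) ; Δ = (-0.108176, -0.109343)
  [+7]  conj(Y_{8,7})(Ω₁) = (-0.283214, 0.120833) ; Y_{8,7}(Ω₂) = (-0.042621, 0.148989) ; Δ = (-0.005932, -0.047346)
  [+8]  conj(Y_{8,8})(Ω₁) = (0.023926, -0.110989) ; Y_{8,8}(Ω₂) = (0.039235, 0.012934) ; Δ = (0.002374, -0.004045)
Accumulated sum (-0.440062, -0.000000); after 4π/(2l+1) scaling, (-0.325293, -0.000000) ⇒ P_8 = -0.325293

-0.325293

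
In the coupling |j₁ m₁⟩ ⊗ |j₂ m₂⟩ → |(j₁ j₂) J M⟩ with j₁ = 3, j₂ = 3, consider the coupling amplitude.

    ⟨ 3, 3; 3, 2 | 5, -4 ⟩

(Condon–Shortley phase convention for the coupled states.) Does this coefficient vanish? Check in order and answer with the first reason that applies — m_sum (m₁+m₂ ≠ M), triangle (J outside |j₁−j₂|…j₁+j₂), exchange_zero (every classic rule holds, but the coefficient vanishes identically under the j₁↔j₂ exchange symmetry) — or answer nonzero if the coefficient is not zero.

m_sum

m-sum: m₁+m₂ = 3+2 = 5, M = -4  ✗ ⇒ coefficient is 0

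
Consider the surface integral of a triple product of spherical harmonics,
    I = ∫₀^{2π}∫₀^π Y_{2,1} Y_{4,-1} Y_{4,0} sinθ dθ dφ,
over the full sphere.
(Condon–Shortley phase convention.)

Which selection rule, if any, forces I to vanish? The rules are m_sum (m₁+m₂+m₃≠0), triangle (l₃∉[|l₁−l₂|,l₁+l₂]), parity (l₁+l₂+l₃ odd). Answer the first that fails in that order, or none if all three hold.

none

Σmᵢ = 0  ✓
l₃∈[|l₁−l₂|,l₁+l₂]=[2,6], have l₃=4  ✓
Σlᵢ = 10 ⇒ even  ✓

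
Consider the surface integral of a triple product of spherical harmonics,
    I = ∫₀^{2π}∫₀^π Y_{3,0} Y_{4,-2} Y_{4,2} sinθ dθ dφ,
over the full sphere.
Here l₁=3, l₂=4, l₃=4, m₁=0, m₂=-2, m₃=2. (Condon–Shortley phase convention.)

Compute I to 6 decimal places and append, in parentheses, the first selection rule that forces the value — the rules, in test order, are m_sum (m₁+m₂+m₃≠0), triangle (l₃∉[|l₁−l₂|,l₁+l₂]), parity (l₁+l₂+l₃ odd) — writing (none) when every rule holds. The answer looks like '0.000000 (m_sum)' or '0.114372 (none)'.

l₁+l₂+l₃=11 is odd: 3j(l;000)=0 ⇒ I=0

0.000000 (parity)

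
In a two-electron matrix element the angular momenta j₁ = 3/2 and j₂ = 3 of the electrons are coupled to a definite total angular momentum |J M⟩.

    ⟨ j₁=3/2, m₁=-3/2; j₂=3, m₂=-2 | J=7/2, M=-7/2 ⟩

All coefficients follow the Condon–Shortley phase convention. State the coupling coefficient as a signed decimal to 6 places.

−√(1/3) ≈ -0.577350

j₁+j₂−J=1  J+j₁−j₂=2  J−j₁+j₂=5  j₁+j₂+J+1=9
(j₁±m₁, j₂±m₂, J±M) = (0,3,1,5,0,7)
P² = 19200
sum k=1..1:
  [1] −1/240 = -1/240
S = -1/240
C² = P²·S² = 1/3 ; C = -0.577350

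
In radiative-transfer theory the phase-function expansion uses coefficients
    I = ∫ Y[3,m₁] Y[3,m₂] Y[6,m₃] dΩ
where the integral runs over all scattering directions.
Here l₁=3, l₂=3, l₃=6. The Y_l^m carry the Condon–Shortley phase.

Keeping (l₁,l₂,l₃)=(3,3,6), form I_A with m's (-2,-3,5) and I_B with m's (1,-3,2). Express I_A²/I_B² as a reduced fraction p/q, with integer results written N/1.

Same 3,3,6: normalisation and zero-m 3j drop out of the ratio.
A: Δ: 0! 6! 6! / 13! → 1/12012; sum: t=0:+1/86400 = 1/86400; 3j²(3 3 6; -2 -3 5) = Δ·Π!·Σ² = 1/26  (sign -1)
B: Δ: 0! 6! 6! / 13! → 1/12012; sum: t=0:+1/34560 = 1/34560; 3j²(3 3 6; 1 -3 2) = Δ·Π!·Σ² = 1/429  (sign +1)
I_A²/I_B² = (1/26)/(1/429) = 33/2

33/2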